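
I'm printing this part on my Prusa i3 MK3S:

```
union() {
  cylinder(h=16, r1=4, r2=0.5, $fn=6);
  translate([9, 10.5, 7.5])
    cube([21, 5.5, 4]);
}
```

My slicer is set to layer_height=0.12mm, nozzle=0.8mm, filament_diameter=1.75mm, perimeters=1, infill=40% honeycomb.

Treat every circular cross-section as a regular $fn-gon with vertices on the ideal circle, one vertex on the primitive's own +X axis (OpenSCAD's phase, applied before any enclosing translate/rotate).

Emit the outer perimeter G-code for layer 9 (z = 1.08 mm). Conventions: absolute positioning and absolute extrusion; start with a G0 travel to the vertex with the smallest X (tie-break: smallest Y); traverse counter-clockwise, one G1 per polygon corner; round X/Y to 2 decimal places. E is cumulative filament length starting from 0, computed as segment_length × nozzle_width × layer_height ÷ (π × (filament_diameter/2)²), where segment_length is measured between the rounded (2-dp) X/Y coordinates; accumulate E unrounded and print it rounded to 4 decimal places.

At z = 1.08 mm: the cone: at t=0.068 of its height the radius interpolates to r₁+(r₂−r₁)t = 3.764, giving a regular 6-gon of that circumradius; the cube at (9, 10.5) is absent (z outside [7.5, 11.5]); Combining (union): only the cone is present, so the union is just that shape — 1 connected region. The outline is a single polygon with 6 vertices. Extrusion per mm of travel: 0.8 × 0.12 / (π × 0.875²) = 0.039912. Accumulating E over each segment gives final E = 0.9009.

G0 X-3.76 Y0.00 Z1.08
G1 X-1.88 Y-3.26 E0.1502
G1 X1.88 Y-3.26 E0.3003
G1 X3.76 Y0.00 E0.4505
G1 X1.88 Y3.26 E0.6007
G1 X-1.88 Y3.26 E0.7507
G1 X-3.76 Y0.00 E0.9009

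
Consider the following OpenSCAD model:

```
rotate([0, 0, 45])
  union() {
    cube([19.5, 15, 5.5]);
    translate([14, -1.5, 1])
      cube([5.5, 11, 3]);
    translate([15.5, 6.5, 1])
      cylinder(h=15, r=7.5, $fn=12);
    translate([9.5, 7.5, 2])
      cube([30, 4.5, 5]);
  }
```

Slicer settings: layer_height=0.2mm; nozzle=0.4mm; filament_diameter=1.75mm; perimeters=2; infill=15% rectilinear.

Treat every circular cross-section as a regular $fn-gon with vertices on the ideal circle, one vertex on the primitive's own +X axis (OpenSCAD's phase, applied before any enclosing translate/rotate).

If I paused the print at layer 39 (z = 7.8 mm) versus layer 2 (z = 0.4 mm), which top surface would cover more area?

Layer 39 (z = 7.8): the cube is not intersected at this z (z outside [0, 5.5]); the cube at (14, -1.5) is not intersected at this z (z outside [1, 4]); the r=7.5 cylinder at (15.5, 6.5) gives a regular 12-gon of circumradius 7.5 (constant along its height) (area = (12/2)·7.500²·sin(360°/12) = 168.75 mm²); the cube at (9.5, 7.5) is not intersected at this z (z outside [2, 7]); Merging all regions: only the r=7.5 cylinder at (15.5, 6.5) is present, so the union is just that shape — area = 168.75 mm²; (rotated 45° about Z; rotation is an isometry so areas/perimeters/island counts are preserved). So its area = 168.75 mm². Layer 2 (z = 0.4): the 19.5×15 cube contributes its full rectangle (area 292.50 mm²); the cube at (14, -1.5) is absent (z outside [1, 4]); the cylinder at (15.5, 6.5) is absent (z outside [1, 16]); the cube at (9.5, 7.5) is not intersected at this z (z outside [2, 7]); Taking the union: only the 19.5×15 cube is present, so the union is just that shape — area = 292.50 mm²; (whole slice rotated 45° about Z — lengths, areas and connectivity unchanged). So its area = 292.50 mm². Layer 2 is larger (292.50 vs 168.75 mm²).

layer 2 (z = 0.4 mm)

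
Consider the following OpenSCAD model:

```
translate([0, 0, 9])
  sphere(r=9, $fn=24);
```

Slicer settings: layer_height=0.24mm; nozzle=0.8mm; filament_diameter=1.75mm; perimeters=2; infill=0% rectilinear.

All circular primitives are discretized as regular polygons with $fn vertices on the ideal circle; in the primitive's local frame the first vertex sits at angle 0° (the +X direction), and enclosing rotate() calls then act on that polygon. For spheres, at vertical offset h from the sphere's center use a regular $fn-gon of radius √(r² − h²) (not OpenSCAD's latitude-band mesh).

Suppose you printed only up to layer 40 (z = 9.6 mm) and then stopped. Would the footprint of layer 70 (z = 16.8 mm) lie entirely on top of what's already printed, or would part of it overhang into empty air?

Compare the two slices. At z = 9.6: the sphere: section is a regular 24-gon, circumradius = √(r²−h²) = √(9²−0.6²) = 8.980 (area = (24/2)·8.980²·sin(360°/24) = 250.45 mm²). At z = 16.8: the r=9 sphere slices to a regular 24-gon of circumradius 4.490 (√(r²−h²) with h=7.8 from center) (area = (24/2)·4.490²·sin(360°/24) = 62.61 mm²). Checking containment: the cross-section at z = 16.8 is a subset of the cross-section at z = 9.6.

entirely on top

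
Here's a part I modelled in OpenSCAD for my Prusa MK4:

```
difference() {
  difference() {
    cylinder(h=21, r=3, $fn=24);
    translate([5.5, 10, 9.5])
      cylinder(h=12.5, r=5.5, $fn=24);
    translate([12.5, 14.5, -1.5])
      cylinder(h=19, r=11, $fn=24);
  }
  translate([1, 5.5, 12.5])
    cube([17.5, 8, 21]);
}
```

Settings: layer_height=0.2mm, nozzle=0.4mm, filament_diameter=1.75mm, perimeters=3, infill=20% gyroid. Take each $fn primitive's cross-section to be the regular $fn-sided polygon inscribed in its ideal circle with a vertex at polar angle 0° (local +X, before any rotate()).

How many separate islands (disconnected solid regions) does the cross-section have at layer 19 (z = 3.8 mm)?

At z = 3.8 mm: the cylinder: section is a regular 24-gon, circumradius r=3; the cylinder at (5.5, 10) is not intersected at this z (z outside [9.5, 22]); the cylinder at (12.5, 14.5): section is a regular 24-gon, circumradius r=11; Taking the first minus the rest: starting from the r=3 cylinder, the r=11 cylinder at (12.5, 14.5) misses the remaining region (no effect) — 1 connected region; the cube at (1, 5.5) is absent (z outside [12.5, 33.5]); Taking the first minus the rest: none of the subtracted shapes is present at this height, so the result so far is unchanged — 1 connected region. Overall, the cross-section is a single solid region. Island count = 1.

1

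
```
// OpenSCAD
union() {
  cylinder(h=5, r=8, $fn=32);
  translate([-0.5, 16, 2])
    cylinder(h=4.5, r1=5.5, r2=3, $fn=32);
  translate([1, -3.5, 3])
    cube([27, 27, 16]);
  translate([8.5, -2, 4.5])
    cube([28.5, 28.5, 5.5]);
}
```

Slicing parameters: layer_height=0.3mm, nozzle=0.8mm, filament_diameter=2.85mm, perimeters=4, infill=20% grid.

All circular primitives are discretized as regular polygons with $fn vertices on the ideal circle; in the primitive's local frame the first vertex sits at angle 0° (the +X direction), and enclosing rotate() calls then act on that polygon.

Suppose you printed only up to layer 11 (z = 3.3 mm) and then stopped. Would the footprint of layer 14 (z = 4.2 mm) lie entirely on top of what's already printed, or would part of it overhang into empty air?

Compare the two slices. At z = 3.3: the r=8 cylinder gives a regular 32-gon of circumradius 8 (constant along its height) (area = (32/2)·8.000²·sin(360°/32) = 199.77 mm²); the cone at (-0.5, 16): at t=0.289 of its height the radius interpolates to r₁+(r₂−r₁)t = 4.778, giving a regular 32-gon of that circumradius (area = (32/2)·4.778²·sin(360°/32) = 71.25 mm²); the cube at (1, -3.5) (footprint 27×27) is included at this height (area 729.00 mm²); the cube at (8.5, -2) is not intersected at this z (z outside [4.5, 10]); Merging all regions: the regions partially overlap — summed areas 1000.03 mm² minus the doubly-counted overlap 87.06 mm² gives 912.96 mm² — area = 912.96 mm². At z = 4.2: the cylinder: section is a regular 32-gon, circumradius r=8 (area = (32/2)·8.000²·sin(360°/32) = 199.77 mm²); the cone at (-0.5, 16) contributes a regular 32-gon of circumradius 4.278 (interpolated between r1=5.5 and r2=3 at t=0.489) (area = (32/2)·4.278²·sin(360°/32) = 57.12 mm²); the cube at (1, -3.5) (footprint 27×27) is included at this height (area 729.00 mm²); the cube at (8.5, -2) is absent (z outside [4.5, 10]); Combining (union): the regions partially overlap — summed areas 985.89 mm² minus the doubly-counted overlap 81.52 mm² gives 904.37 mm² — area = 904.37 mm². Checking containment: the cross-section at z = 4.2 is a subset of the cross-section at z = 3.3.

entirely on top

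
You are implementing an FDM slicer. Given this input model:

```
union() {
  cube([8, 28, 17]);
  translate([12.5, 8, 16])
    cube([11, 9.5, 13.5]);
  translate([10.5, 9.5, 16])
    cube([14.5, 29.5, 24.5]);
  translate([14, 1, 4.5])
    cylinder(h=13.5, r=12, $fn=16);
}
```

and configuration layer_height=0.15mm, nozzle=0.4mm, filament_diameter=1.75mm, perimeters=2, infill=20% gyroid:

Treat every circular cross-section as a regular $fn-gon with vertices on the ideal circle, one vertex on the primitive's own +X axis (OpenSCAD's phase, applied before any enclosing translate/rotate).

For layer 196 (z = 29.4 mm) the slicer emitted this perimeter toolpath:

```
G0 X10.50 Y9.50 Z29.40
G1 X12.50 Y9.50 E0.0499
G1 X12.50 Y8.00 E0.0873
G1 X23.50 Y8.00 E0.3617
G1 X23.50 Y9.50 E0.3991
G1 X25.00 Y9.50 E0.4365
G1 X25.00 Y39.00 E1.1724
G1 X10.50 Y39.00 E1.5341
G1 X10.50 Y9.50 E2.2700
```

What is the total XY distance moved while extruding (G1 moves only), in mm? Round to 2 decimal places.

91.00 mm

Sum the Euclidean lengths of each G1 segment: total = 91.00 mm.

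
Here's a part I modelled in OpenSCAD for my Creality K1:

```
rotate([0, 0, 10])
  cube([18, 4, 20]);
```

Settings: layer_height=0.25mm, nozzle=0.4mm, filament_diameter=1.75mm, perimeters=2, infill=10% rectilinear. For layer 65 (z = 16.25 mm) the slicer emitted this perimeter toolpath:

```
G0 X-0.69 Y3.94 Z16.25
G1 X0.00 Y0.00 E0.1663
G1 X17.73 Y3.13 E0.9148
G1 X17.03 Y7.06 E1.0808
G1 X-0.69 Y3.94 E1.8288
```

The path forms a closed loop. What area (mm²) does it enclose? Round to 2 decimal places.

Apply the shoelace formula to the sequence of (X, Y) vertices; enclosed area = 71.92 mm².

71.92 mm²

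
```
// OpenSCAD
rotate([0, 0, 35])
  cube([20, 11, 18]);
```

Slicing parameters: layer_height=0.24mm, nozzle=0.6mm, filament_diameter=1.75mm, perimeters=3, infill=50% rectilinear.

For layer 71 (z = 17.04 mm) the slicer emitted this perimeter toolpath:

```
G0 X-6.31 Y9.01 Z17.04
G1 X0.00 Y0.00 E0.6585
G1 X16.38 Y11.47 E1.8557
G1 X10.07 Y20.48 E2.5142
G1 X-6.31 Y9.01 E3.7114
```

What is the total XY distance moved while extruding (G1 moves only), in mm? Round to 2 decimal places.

Sum the Euclidean lengths of each G1 segment: total = 61.99 mm.

61.99 mm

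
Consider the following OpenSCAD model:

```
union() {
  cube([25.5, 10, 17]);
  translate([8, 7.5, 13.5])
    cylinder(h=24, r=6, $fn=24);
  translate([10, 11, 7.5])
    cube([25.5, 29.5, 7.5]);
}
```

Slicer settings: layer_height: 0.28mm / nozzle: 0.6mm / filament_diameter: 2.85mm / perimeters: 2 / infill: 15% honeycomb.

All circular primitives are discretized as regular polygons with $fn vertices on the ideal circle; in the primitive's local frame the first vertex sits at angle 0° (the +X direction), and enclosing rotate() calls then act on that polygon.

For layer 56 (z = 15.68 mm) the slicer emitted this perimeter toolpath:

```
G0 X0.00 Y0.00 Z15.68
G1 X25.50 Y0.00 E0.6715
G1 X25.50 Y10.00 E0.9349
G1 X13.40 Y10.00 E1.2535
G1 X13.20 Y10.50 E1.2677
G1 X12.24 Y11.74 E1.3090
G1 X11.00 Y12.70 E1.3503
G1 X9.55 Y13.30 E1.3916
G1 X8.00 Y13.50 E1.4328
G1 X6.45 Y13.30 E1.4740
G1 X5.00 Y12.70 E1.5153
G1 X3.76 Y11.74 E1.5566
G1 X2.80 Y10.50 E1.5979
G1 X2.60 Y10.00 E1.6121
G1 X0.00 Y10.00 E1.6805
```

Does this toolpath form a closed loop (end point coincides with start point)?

Start point (G0): (0.00, 0.00). End point (last G1): the path does not return to the start — open.

no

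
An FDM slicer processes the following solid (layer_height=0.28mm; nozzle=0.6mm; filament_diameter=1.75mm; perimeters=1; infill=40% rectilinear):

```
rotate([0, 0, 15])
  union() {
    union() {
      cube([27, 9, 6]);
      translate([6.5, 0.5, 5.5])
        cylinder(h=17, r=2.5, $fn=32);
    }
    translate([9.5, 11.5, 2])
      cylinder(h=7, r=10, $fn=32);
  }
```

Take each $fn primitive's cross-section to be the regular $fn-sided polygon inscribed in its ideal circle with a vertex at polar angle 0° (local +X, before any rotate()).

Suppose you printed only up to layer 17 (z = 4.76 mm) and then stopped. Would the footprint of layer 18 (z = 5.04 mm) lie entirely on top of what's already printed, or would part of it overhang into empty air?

entirely on top

Compare the two slices. At z = 4.76: the 27×9 cube contributes its full rectangle (area 243.00 mm²); the cylinder at (6.5, 0.5) does not reach this height (z outside [5.5, 22.5]); Combining (union): only the 27×9 cube is present, so the union is just that shape — area = 243.00 mm²; the cylinder at (9.5, 11.5): section is a regular 32-gon, circumradius r=10 (area = (32/2)·10.000²·sin(360°/32) = 312.14 mm²); Combining (union): the regions partially overlap — summed areas 555.14 mm² minus the doubly-counted overlap 106.72 mm² gives 448.43 mm² — area = 448.43 mm²; (rotated 15° about Z; rotation is an isometry so areas/perimeters/island counts are preserved). At z = 5.04: the 27×9 cube contributes its full rectangle (area 243.00 mm²); the cylinder at (6.5, 0.5) is absent (z outside [5.5, 22.5]); Combining (union): only the 27×9 cube is present, so the union is just that shape — area = 243.00 mm²; the r=10 cylinder at (9.5, 11.5) contributes a regular 32-gon of circumradius 10 (area = (32/2)·10.000²·sin(360°/32) = 312.14 mm²); Combining (union): the regions partially overlap — summed areas 555.14 mm² minus the doubly-counted overlap 106.72 mm² gives 448.43 mm² — area = 448.43 mm²; (rotated 15° about Z; rotation is an isometry so areas/perimeters/island counts are preserved). Checking containment: the cross-section at z = 5.04 is a subset of the cross-section at z = 4.76.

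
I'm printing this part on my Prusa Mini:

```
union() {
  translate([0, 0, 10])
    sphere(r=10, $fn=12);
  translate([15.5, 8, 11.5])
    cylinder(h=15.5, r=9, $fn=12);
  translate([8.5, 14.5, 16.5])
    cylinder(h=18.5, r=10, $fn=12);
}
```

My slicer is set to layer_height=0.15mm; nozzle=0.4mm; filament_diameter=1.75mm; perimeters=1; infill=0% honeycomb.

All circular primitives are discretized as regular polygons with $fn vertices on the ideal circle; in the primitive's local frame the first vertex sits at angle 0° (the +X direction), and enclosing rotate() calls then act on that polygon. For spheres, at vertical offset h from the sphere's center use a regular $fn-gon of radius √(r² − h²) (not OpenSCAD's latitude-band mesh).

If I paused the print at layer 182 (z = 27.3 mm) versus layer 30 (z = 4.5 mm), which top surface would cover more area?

layer 182 (z = 27.3 mm)

Layer 182 (z = 27.3): the sphere is absent (|z−center|=17.300 > r=10); the cylinder at (15.5, 8) does not reach this height (z outside [11.5, 27]); the r=10 cylinder at (8.5, 14.5) gives a regular 12-gon of circumradius 10 (constant along its height) (area = (12/2)·10.000²·sin(360°/12) = 300.00 mm²); Combining (union): only the r=10 cylinder at (8.5, 14.5) is present, so the union is just that shape — area = 300.00 mm². So its area = 300.00 mm². Layer 30 (z = 4.5): the r=10 sphere slices to a regular 12-gon of circumradius 8.352 (√(r²−h²) with h=5.5 from center) (area = (12/2)·8.352²·sin(360°/12) = 209.25 mm²); the cylinder at (15.5, 8) is absent (z outside [11.5, 27]); the cylinder at (8.5, 14.5) is absent (z outside [16.5, 35]); Taking the union: only the r=10 sphere is present, so the union is just that shape — area = 209.25 mm². So its area = 209.25 mm². Layer 182 is larger (300.00 vs 209.25 mm²).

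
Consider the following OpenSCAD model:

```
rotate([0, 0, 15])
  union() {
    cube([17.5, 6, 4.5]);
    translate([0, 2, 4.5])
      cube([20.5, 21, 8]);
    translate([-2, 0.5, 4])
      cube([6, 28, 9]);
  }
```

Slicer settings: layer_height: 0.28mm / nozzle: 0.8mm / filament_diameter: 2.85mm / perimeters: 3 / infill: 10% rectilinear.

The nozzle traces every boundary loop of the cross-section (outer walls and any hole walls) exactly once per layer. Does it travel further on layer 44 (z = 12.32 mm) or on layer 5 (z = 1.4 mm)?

layer 44 (z = 12.32 mm)

Layer 44 (z = 12.32): the cube is absent (z outside [0, 4.5]); the 20.5×21 cube at (0, 2) contributes its full rectangle (perimeter 83.00 mm); the 6×28 cube at (-2, 0.5) contributes its full rectangle (perimeter 68.00 mm); Merging all regions: the regions partially overlap (shared area 84.00 mm²), so the edge portions inside another operand are dropped and the merged outline is re-measured after clipping — boundary = 101.00 mm; (whole slice rotated 15° about Z — lengths, areas and connectivity unchanged). So its perimeter = 101.00 mm. Layer 5 (z = 1.4): the 17.5×6 cube contributes its full rectangle (perimeter 47.00 mm); the cube at (0, 2) is not intersected at this z (z outside [4.5, 12.5]); the cube at (-2, 0.5) does not reach this height (z outside [4, 13]); Merging all regions: only the 17.5×6 cube is present, so the union is just that shape — boundary = 47.00 mm; (whole slice rotated 15° about Z — lengths, areas and connectivity unchanged). So its perimeter = 47.00 mm. Layer 44 is larger (101.00 vs 47.00 mm).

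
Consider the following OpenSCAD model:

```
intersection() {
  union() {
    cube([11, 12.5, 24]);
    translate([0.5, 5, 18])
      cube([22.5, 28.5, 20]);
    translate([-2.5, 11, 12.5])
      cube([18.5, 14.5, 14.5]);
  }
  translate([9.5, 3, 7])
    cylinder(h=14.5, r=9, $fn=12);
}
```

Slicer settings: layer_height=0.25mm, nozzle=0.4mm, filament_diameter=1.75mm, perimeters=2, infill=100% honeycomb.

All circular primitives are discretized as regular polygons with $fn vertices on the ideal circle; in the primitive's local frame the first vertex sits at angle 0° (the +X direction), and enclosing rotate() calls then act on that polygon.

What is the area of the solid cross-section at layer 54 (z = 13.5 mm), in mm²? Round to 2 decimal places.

104.91 mm²

At z = 13.5 mm: the cube (footprint 11×12.5) is included at this height (area 137.50 mm²); the cube at (0.5, 5) is not intersected at this z (z outside [18, 38]); the cube at (-2.5, 11) is present — its section is the full 18.5×14.5 rectangle (area 268.25 mm²); Merging all regions: the regions partially overlap — summed areas 405.75 mm² minus the doubly-counted overlap 16.50 mm² gives 389.25 mm² — area = 389.25 mm²; the r=9 cylinder at (9.5, 3) contributes a regular 12-gon of circumradius 9 (area = (12/2)·9.000²·sin(360°/12) = 243.00 mm²); After intersecting: the r=9 cylinder at (9.5, 3) partially overlaps that combined region; clipping to the common part keeps 104.91 mm² — area = 104.91 mm². Overall, the cross-section is a single solid region. Net area = 104.91 mm².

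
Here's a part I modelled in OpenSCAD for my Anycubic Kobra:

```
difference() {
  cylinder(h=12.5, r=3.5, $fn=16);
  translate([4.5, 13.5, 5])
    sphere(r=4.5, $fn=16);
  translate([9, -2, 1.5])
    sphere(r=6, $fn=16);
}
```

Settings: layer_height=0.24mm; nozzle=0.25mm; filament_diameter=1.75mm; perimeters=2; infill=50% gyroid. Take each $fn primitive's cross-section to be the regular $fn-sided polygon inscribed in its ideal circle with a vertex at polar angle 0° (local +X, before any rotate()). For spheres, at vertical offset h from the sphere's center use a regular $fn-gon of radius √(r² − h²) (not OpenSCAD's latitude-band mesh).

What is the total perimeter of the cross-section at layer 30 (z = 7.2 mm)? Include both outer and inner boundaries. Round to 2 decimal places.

At z = 7.2 mm: the r=3.5 cylinder gives a regular 16-gon of circumradius 3.5 (constant along its height) (perimeter = 2·16·3.500·sin(180°/16) = 21.85 mm); the r=4.5 sphere at (4.5, 13.5) slices to a regular 16-gon of circumradius 3.926 (√(r²−h²) with h=2.2 from center) (perimeter = 2·16·3.926·sin(180°/16) = 24.51 mm); the r=6 sphere at (9, -2) slices to a regular 16-gon of circumradius 1.873 (√(r²−h²) with h=5.7 from center) (perimeter = 2·16·1.873·sin(180°/16) = 11.70 mm); After the difference (first − rest): starting from the r=3.5 cylinder, the r=4.5 sphere at (4.5, 13.5) misses the remaining region (no effect); the r=6 sphere at (9, -2) misses the remaining region (no effect) — boundary = 21.85 mm. Overall, the cross-section is a single solid region. Total boundary length (outer) = 21.85 mm.

21.85 mm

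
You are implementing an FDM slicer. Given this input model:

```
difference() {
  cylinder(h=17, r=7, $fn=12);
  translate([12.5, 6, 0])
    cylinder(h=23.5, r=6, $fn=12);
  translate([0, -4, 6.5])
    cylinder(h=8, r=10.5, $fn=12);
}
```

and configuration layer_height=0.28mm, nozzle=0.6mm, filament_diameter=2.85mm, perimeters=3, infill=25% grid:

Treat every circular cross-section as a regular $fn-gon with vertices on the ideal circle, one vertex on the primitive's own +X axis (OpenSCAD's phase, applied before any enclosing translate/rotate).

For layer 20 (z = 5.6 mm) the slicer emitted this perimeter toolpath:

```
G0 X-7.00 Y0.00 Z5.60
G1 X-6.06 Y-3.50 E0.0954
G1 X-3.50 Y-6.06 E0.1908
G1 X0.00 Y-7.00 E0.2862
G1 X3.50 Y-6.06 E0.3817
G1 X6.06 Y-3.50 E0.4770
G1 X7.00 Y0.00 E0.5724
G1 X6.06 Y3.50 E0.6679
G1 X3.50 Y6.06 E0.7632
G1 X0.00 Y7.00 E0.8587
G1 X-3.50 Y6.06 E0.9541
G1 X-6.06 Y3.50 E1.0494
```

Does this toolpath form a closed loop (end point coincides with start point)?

Start point (G0): (-7.00, 0.00). End point (last G1): the path does not return to the start — open.

no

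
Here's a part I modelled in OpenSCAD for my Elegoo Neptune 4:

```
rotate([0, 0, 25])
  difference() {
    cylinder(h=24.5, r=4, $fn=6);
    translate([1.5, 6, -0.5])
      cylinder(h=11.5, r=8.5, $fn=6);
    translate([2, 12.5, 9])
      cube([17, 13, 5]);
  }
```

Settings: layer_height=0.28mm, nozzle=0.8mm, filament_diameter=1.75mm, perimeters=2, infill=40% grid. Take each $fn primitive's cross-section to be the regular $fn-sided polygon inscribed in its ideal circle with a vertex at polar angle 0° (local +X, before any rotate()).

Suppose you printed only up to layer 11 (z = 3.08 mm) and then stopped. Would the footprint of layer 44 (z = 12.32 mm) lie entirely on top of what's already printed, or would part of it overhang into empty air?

part overhangs

Compare the two slices. At z = 3.08: the r=4 cylinder gives a regular 6-gon of circumradius 4 (constant along its height) (area = (6/2)·4.000²·sin(360°/6) = 41.57 mm²); the r=8.5 cylinder at (1.5, 6) gives a regular 6-gon of circumradius 8.5 (constant along its height) (area = (6/2)·8.500²·sin(360°/6) = 187.71 mm²); the cube at (2, 12.5) is absent (z outside [9, 14]); Subtracting the remaining from the first: starting from the r=4 cylinder (41.57 mm²), the r=8.5 cylinder at (1.5, 6) partially overlaps it — only the 29.88 mm² overlap (of its 187.71 mm²) is removed, clipping the outline — area = 11.69 mm²; (whole slice rotated 25° about Z — lengths, areas and connectivity unchanged). At z = 12.32: the cylinder: section is a regular 6-gon, circumradius r=4 (area = (6/2)·4.000²·sin(360°/6) = 41.57 mm²); the cylinder at (1.5, 6) is absent (z outside [-0.5, 11]); the cube at (2, 12.5) is present — its section is the full 17×13 rectangle (area 221.00 mm²); Subtracting the remaining from the first: starting from the r=4 cylinder (41.57 mm²), the 17×13 cube at (2, 12.5) misses the remaining region (no effect) — area = 41.57 mm²; (whole slice rotated 25° about Z — lengths, areas and connectivity unchanged). Checking containment: at z = 12.32 the cross-section extends beyond the z = 3.08 cross-section by about 29.88 mm².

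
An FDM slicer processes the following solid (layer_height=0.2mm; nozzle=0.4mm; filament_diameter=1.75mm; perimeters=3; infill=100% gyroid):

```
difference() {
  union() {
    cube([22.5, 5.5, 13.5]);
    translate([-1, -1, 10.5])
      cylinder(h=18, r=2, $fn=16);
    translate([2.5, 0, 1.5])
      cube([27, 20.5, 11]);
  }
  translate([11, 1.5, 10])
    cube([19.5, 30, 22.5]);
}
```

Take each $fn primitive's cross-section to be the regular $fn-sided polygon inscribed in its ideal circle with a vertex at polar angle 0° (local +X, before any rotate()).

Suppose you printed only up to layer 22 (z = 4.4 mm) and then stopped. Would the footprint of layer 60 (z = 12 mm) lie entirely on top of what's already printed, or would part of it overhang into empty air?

part overhangs

Compare the two slices. At z = 4.4: the cube is present — its section is the full 22.5×5.5 rectangle (area 123.75 mm²); the cylinder at (-1, -1) is absent (z outside [10.5, 28.5]); the 27×20.5 cube at (2.5, 0) contributes its full rectangle (area 553.50 mm²); Merging all regions: the regions partially overlap — summed areas 677.25 mm² minus the doubly-counted overlap 110.00 mm² gives 567.25 mm² — area = 567.25 mm²; the cube at (11, 1.5) does not reach this height (z outside [10, 32.5]); Taking the first minus the rest: none of the subtracted shapes is present at this height, so that combined region is unchanged — area = 567.25 mm². At z = 12: the cube is present — its section is the full 22.5×5.5 rectangle (area 123.75 mm²); the cylinder at (-1, -1): section is a regular 16-gon, circumradius r=2 (area = (16/2)·2.000²·sin(360°/16) = 12.25 mm²); the cube at (2.5, 0) is present — its section is the full 27×20.5 rectangle (area 553.50 mm²); Merging all regions: the regions partially overlap — summed areas 689.50 mm² minus the doubly-counted overlap 110.29 mm² gives 579.21 mm² — area = 579.21 mm²; the cube at (11, 1.5) (footprint 19.5×30) is included at this height (area 585.00 mm²); After the difference (first − rest): starting from that combined region (579.21 mm²), the 19.5×30 cube at (11, 1.5) partially overlaps it — only the 351.50 mm² overlap (of its 585.00 mm²) is removed, clipping the outline — area = 227.71 mm². Checking containment: at z = 12 the cross-section extends beyond the z = 4.4 cross-section by about 11.96 mm².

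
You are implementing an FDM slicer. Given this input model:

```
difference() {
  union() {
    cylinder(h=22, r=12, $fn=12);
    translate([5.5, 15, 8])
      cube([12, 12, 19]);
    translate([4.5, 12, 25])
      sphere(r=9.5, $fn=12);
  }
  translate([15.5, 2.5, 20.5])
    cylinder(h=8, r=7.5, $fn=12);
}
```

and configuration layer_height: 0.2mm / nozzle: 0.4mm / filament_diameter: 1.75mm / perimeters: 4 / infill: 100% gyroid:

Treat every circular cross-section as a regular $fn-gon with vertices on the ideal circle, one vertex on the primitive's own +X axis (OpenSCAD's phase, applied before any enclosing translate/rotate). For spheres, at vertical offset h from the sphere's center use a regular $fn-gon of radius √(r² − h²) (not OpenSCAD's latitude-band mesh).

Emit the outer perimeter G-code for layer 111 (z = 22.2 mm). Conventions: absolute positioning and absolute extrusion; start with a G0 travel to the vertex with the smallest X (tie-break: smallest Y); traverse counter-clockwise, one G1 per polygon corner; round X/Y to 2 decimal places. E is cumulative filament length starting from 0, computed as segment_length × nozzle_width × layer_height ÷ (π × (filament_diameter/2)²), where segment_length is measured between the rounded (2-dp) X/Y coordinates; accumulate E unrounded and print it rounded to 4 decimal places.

G0 X-4.58 Y12.00 Z22.20
G1 X-3.36 Y7.46 E0.1564
G1 X-0.04 Y4.14 E0.3125
G1 X4.50 Y2.92 E0.4689
G1 X8.39 Y3.97 E0.6029
G1 X9.00 Y6.25 E0.6814
G1 X11.75 Y9.00 E0.8107
G1 X12.85 Y9.29 E0.8486
G1 X13.58 Y12.00 E0.9419
G1 X12.77 Y15.00 E1.0453
G1 X17.50 Y15.00 E1.2026
G1 X17.50 Y27.00 E1.6017
G1 X5.50 Y27.00 E2.0008
G1 X5.50 Y20.81 E2.2067
G1 X4.50 Y21.08 E2.2412
G1 X-0.04 Y19.86 E2.3975
G1 X-3.36 Y16.54 E2.5537
G1 X-4.58 Y12.00 E2.7101

At z = 22.2 mm: the cylinder is not intersected at this z (z outside [0, 22]); the 12×12 cube at (5.5, 15) contributes its full rectangle; the r=9.5 sphere at (4.5, 12) contributes a regular 12-gon of circumradius √(9.5²−2.8²) = 9.078; Combining (union): the regions partially overlap (shared area 29.84 mm²), so overlapping operands fuse into one piece — 1 connected region; the r=7.5 cylinder at (15.5, 2.5) contributes a regular 12-gon of circumradius 7.5; After the difference (first − rest): starting from that combined region, the r=7.5 cylinder at (15.5, 2.5) partially overlaps it — only the 8.13 mm² overlap (of its 168.75 mm²) is removed, clipping the outline — 1 connected region. The outline is a single polygon with 17 vertices. Extrusion per mm of travel: 0.4 × 0.2 / (π × 0.875²) = 0.033260. Accumulating E over each segment gives final E = 2.7101.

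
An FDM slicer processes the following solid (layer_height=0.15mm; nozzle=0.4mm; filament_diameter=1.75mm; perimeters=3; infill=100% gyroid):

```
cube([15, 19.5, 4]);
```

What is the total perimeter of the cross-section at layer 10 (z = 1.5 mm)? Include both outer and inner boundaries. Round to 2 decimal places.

At z = 1.5 mm: the 15×19.5 cube contributes its full rectangle (perimeter 69.00 mm). Overall, the cross-section is a single solid region. Total boundary length (outer) = 69.00 mm.

69.00 mm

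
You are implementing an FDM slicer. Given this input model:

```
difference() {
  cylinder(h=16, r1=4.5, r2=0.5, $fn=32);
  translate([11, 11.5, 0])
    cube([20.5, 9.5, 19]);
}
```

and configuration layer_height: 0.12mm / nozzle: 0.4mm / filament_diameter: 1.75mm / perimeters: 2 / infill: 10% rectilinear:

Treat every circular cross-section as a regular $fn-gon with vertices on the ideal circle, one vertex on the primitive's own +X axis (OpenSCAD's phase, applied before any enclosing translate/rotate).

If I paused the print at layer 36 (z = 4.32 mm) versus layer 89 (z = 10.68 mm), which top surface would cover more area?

layer 36 (z = 4.32 mm)

Layer 36 (z = 4.32): the cone contributes a regular 32-gon of circumradius 3.420 (interpolated between r1=4.5 and r2=0.5 at t=0.270) (area = (32/2)·3.420²·sin(360°/32) = 36.51 mm²); the 20.5×9.5 cube at (11, 11.5) contributes its full rectangle (area 194.75 mm²); Taking the first minus the rest: starting from the cone (36.51 mm²), the 20.5×9.5 cube at (11, 11.5) misses the remaining region (no effect) — area = 36.51 mm². So its area = 36.51 mm². Layer 89 (z = 10.68): the cone (r1=4.5→r2=0.5) has section circumradius 1.830 here — a regular 32-gon (area = (32/2)·1.830²·sin(360°/32) = 10.45 mm²); the 20.5×9.5 cube at (11, 11.5) contributes its full rectangle (area 194.75 mm²); Taking the first minus the rest: starting from the cone (10.45 mm²), the 20.5×9.5 cube at (11, 11.5) misses the remaining region (no effect) — area = 10.45 mm². So its area = 10.45 mm². Layer 36 is larger (36.51 vs 10.45 mm²).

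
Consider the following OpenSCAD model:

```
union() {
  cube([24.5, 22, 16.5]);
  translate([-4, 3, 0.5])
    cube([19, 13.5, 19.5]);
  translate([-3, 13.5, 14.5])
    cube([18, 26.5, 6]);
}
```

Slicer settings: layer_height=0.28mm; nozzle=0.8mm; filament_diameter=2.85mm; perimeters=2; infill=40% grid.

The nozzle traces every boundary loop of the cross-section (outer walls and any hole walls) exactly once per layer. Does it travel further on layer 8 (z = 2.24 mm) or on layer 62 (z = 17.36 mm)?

layer 62 (z = 17.36 mm)

Layer 8 (z = 2.24): the 24.5×22 cube contributes its full rectangle (perimeter 93.00 mm); the 19×13.5 cube at (-4, 3) contributes its full rectangle (perimeter 65.00 mm); the cube at (-3, 13.5) is not intersected at this z (z outside [14.5, 20.5]); Merging all regions: the regions partially overlap (shared area 202.50 mm²), so the edge portions inside another operand are dropped and the merged outline is re-measured after clipping — boundary = 101.00 mm. So its perimeter = 101.00 mm. Layer 62 (z = 17.36): the cube does not reach this height (z outside [0, 16.5]); the cube at (-4, 3) (footprint 19×13.5) is included at this height (perimeter 65.00 mm); the 18×26.5 cube at (-3, 13.5) contributes its full rectangle (perimeter 89.00 mm); Combining (union): the regions partially overlap (shared area 54.00 mm²), so the edge portions inside another operand are dropped and the merged outline is re-measured after clipping — boundary = 112.00 mm. So its perimeter = 112.00 mm. Layer 62 is larger (112.00 vs 101.00 mm).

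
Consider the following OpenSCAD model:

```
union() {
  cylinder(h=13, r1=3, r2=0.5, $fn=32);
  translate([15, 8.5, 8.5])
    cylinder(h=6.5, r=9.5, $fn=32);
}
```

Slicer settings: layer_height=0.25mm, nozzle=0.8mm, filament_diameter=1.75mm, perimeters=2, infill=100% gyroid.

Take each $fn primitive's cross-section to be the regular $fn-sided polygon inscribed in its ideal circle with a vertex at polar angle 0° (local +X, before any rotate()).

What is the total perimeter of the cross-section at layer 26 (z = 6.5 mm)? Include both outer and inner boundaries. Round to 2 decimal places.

10.98 mm

At z = 6.5 mm: the cone: at t=0.500 of its height the radius interpolates to r₁+(r₂−r₁)t = 1.750, giving a regular 32-gon of that circumradius (perimeter = 2·32·1.750·sin(180°/32) = 10.98 mm); the cylinder at (15, 8.5) does not reach this height (z outside [8.5, 15]); Combining (union): only the cone is present, so the union is just that shape — boundary = 10.98 mm. Overall, the cross-section is a single solid region. Total boundary length (outer) = 10.98 mm.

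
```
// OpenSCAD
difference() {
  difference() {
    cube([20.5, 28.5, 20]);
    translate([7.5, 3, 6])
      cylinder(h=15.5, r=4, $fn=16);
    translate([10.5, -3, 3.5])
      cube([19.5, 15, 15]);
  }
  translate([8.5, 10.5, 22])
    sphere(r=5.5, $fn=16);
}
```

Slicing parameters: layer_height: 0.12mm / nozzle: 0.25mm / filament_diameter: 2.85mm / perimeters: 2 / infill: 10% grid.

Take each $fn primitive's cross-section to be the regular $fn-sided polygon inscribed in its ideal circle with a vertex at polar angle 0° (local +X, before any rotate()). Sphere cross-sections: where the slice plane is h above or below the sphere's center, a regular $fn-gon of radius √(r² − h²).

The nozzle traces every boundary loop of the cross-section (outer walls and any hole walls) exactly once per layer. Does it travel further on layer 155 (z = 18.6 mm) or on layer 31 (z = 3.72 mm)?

layer 155 (z = 18.6 mm)

Layer 155 (z = 18.6): the 20.5×28.5 cube contributes its full rectangle (perimeter 98.00 mm); the cylinder at (7.5, 3): section is a regular 16-gon, circumradius r=4 (perimeter = 2·16·4.000·sin(180°/16) = 24.97 mm); the cube at (10.5, -3) is absent (z outside [3.5, 18.5]); After the difference (first − rest): starting from the 20.5×28.5 cube, the r=4 cylinder at (7.5, 3) partially overlaps it — only the 45.66 mm² overlap (of its 48.98 mm²) is removed, clipping the outline — boundary = 112.20 mm; the r=5.5 sphere at (8.5, 10.5) slices to a regular 16-gon of circumradius 4.323 (√(r²−h²) with h=3.4 from center) (perimeter = 2·16·4.323·sin(180°/16) = 26.99 mm); After the difference (first − rest): starting from that combined region, the r=5.5 sphere at (8.5, 10.5) partially overlaps it — only the 55.82 mm² overlap (of its 57.22 mm²) is removed, clipping the outline — boundary = 132.74 mm. So its perimeter = 132.74 mm. Layer 31 (z = 3.72): the cube (footprint 20.5×28.5) is included at this height (perimeter 98.00 mm); the cylinder at (7.5, 3) is not intersected at this z (z outside [6, 21.5]); the cube at (10.5, -3) is present — its section is the full 19.5×15 rectangle (perimeter 69.00 mm); After the difference (first − rest): starting from the 20.5×28.5 cube, the 19.5×15 cube at (10.5, -3) partially overlaps it — only the 120.00 mm² overlap (of its 292.50 mm²) is removed, clipping the outline — boundary = 98.00 mm; the sphere at (8.5, 10.5) is not intersected at this z (|z−center|=18.280 > r=5.5); Subtracting the remaining from the first: none of the subtracted shapes is present at this height, so the result so far is unchanged — boundary = 98.00 mm. So its perimeter = 98.00 mm. Layer 155 is larger (132.74 vs 98.00 mm).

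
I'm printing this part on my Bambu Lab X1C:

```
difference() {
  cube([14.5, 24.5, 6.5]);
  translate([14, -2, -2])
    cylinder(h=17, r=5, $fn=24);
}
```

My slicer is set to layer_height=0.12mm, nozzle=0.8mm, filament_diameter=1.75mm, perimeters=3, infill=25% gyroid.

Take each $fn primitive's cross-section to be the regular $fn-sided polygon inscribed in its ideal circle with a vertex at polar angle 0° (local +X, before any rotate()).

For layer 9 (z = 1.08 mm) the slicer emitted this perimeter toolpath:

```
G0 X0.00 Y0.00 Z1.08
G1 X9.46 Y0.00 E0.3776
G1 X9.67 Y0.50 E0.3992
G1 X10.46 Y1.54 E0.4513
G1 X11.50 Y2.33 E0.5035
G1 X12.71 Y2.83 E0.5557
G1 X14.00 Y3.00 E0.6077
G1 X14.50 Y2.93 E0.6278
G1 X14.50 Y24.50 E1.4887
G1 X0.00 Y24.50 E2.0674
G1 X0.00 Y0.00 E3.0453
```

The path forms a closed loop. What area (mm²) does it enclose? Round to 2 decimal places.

Apply the shoelace formula to the sequence of (X, Y) vertices; enclosed area = 344.01 mm².

344.01 mm²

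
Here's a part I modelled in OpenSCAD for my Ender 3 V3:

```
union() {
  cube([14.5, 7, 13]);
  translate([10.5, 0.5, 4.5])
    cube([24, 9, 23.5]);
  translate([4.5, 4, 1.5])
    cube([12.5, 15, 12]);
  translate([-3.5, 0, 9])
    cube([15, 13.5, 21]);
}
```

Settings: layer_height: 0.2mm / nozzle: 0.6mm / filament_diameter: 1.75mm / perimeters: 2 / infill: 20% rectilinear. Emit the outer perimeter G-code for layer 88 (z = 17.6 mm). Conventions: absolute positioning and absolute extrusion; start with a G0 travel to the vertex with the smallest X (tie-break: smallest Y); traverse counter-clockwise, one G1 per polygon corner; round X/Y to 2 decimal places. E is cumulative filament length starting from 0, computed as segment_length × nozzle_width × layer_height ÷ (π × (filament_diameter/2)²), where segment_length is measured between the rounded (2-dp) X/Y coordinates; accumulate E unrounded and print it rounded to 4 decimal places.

At z = 17.6 mm: the cube is absent (z outside [0, 13]); the cube at (10.5, 0.5) is present — its section is the full 24×9 rectangle; the cube at (4.5, 4) does not reach this height (z outside [1.5, 13.5]); the cube at (-3.5, 0) (footprint 15×13.5) is included at this height; Combining (union): the regions partially overlap (shared area 9.00 mm²), so overlapping operands fuse into one piece — 1 connected region. The outline is a single polygon with 8 vertices. Extrusion per mm of travel: 0.6 × 0.2 / (π × 0.875²) = 0.049890. Accumulating E over each segment gives final E = 5.1387.

G0 X-3.50 Y0.00 Z17.60
G1 X11.50 Y0.00 E0.7484
G1 X11.50 Y0.50 E0.7733
G1 X34.50 Y0.50 E1.9208
G1 X34.50 Y9.50 E2.3698
G1 X11.50 Y9.50 E3.5173
G1 X11.50 Y13.50 E3.7168
G1 X-3.50 Y13.50 E4.4652
G1 X-3.50 Y0.00 E5.1387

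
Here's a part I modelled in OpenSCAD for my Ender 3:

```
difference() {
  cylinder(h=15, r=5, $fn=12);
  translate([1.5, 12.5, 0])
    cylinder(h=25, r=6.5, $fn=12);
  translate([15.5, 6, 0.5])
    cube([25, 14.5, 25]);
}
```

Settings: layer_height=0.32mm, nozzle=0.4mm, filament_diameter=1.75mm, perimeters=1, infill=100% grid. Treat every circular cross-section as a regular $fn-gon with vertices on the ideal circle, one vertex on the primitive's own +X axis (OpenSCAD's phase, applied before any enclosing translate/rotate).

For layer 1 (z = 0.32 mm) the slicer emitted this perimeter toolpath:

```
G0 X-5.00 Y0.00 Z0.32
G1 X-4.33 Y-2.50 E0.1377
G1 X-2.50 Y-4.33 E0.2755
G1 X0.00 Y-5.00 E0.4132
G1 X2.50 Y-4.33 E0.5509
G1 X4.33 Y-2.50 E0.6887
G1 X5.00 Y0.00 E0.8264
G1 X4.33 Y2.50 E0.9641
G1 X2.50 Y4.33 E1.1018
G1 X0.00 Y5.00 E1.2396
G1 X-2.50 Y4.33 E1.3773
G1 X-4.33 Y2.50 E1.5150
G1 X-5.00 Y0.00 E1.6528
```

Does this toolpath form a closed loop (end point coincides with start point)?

Start point (G0): (-5.00, 0.00). End point (last G1): the path returns to the start — closed.

yes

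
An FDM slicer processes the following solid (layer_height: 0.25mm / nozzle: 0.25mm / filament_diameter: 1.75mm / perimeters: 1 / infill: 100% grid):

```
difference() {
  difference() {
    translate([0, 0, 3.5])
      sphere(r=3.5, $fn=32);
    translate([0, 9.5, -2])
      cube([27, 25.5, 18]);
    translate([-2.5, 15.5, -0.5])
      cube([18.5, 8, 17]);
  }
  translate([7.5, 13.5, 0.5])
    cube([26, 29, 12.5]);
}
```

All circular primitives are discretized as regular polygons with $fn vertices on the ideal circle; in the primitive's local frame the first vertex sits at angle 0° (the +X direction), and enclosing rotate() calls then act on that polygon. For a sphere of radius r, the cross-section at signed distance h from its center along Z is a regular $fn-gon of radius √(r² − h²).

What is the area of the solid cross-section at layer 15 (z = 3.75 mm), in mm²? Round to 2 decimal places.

38.04 mm²

At z = 3.75 mm: the r=3.5 sphere contributes a regular 32-gon of circumradius √(3.5²−0.25²) = 3.491 (area = (32/2)·3.491²·sin(360°/32) = 38.04 mm²); the cube at (0, 9.5) (footprint 27×25.5) is included at this height (area 688.50 mm²); the cube at (-2.5, 15.5) is present — its section is the full 18.5×8 rectangle (area 148.00 mm²); Taking the first minus the rest: starting from the r=3.5 sphere (38.04 mm²), the 27×25.5 cube at (0, 9.5) misses the remaining region (no effect); the 18.5×8 cube at (-2.5, 15.5) misses the remaining region (no effect) — area = 38.04 mm²; the cube at (7.5, 13.5) is present — its section is the full 26×29 rectangle (area 754.00 mm²); After the difference (first − rest): starting from that combined region (38.04 mm²), the 26×29 cube at (7.5, 13.5) misses the remaining region (no effect) — area = 38.04 mm². Overall, the cross-section is a single solid region. Net area = 38.04 mm².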